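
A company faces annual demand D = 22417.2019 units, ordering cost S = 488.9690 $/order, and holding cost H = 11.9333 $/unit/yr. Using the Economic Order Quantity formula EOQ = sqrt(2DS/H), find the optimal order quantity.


2*D*S = 2 * 22417.2019 * 488.9690 = 21922633.5917
2*D*S/H = 1837097.3320
EOQ = sqrt(1837097.3320) = 1355.3956

1355.3956 units


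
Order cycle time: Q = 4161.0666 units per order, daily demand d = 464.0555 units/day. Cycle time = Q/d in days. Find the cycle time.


Cycle = 4161.0666 / 464.0555 = 8.9667

8.9667 days


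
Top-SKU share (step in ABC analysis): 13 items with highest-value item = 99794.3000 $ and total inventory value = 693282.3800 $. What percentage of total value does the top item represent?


Top item = 99794.3000
Total = 693282.3800
Percentage = 99794.3000 / 693282.3800 * 100 = 14.3945

14.3945%


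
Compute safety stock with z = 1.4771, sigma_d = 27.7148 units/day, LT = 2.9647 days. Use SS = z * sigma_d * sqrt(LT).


sqrt(LT) = sqrt(2.9647) = 1.7218
SS = 1.4771 * 27.7148 * 1.7218 = 70.4875

70.4875 units


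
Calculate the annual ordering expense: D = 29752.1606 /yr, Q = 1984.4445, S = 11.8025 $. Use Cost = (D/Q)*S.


Number of orders = D/Q = 14.9927
Cost = 14.9927 * 11.8025 = 176.9512

176.9512 $/yr


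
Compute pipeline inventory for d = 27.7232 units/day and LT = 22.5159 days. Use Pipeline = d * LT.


Pipeline = 27.7232 * 22.5159 = 624.2128

624.2128 units


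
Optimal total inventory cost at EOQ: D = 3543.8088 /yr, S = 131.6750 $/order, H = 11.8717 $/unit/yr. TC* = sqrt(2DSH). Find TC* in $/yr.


2*D*S*H = 11079407.0491
TC* = sqrt(11079407.0491) = 3328.5743

3328.5743 $/yr


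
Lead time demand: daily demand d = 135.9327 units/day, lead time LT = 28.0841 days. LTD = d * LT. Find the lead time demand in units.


LTD = 135.9327 * 28.0841 = 3817.5475

3817.5475 units


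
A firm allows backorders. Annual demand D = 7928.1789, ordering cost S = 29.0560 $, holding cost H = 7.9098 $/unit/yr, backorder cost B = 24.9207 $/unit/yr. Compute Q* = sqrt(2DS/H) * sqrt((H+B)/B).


sqrt(2DS/H) = 241.3442
sqrt((H+B)/B) = 1.1478
Q* = 241.3442 * 1.1478 = 277.0100

277.0100 units


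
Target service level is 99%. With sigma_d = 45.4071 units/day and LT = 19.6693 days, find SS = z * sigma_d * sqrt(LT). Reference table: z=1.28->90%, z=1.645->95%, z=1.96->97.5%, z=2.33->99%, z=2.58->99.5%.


From the table, SL = 99% corresponds to z = 2.33
sqrt(LT) = sqrt(19.6693) = 4.4350
SS = 2.33 * 45.4071 * 4.4350 = 469.2174

469.2174 units


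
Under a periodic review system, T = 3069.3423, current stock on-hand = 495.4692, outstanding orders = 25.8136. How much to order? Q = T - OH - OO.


Inventory position = OH + OO = 495.4692 + 25.8136 = 521.2828
Q = 3069.3423 - 521.2828 = 2548.0595

2548.0595 units


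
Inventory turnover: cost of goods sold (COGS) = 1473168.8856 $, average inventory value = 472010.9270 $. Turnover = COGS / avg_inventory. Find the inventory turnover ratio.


Turnover = 1473168.8856 / 472010.9270 = 3.1210

3.1210


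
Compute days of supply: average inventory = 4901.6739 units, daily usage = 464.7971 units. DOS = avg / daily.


DOS = 4901.6739 / 464.7971 = 10.5458

10.5458 days


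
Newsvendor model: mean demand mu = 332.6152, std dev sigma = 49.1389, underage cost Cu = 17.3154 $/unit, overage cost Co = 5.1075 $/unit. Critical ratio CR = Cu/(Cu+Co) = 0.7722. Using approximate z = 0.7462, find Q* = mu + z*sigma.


CR = Cu/(Cu+Co) = 17.3154/(17.3154+5.1075) = 0.7722
z = 0.7462
Q* = 332.6152 + 0.7462 * 49.1389 = 369.2826

369.2826 units


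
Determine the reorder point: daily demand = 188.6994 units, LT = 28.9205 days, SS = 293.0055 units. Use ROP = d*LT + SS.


d*LT = 188.6994 * 28.9205 = 5457.2810
ROP = 5457.2810 + 293.0055 = 5750.2865

5750.2865 units


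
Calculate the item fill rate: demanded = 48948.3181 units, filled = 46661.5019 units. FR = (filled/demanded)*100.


FR = 46661.5019 / 48948.3181 * 100 = 95.3281

95.3281%


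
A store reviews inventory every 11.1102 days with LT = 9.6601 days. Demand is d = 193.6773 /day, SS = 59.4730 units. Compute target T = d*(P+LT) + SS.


P + LT = 20.7703
d*(P+LT) = 193.6773 * 20.7703 = 4022.7356
T = 4022.7356 + 59.4730 = 4082.2086

4082.2086 units


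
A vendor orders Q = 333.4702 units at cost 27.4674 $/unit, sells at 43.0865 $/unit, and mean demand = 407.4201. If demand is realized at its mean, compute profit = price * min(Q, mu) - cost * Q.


Sales at mu = min(333.4702, 407.4201) = 333.4702
Revenue = 43.0865 * 333.4702 = 14368.0638
Total cost = 27.4674 * 333.4702 = 9159.5594
Profit = 14368.0638 - 9159.5594 = 5208.5044

5208.5044 $


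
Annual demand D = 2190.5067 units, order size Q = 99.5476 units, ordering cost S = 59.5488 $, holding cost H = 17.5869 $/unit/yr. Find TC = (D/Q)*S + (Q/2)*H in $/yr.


Ordering cost = D*S/Q = 1310.3485
Holding cost = Q*H/2 = 875.3668
TC = 1310.3485 + 875.3668 = 2185.7153

2185.7153 $/yr


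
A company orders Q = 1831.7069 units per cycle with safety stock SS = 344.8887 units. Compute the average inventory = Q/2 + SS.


Q/2 = 915.8534
Avg = 915.8534 + 344.8887 = 1260.7422

1260.7422 units


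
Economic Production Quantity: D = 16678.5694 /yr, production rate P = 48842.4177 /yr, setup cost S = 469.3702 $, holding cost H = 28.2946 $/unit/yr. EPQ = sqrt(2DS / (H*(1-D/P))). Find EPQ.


1 - D/P = 1 - 0.3415 = 0.6585
H*(1-D/P) = 18.6326
2DS = 15656846.9100
EPQ = sqrt(840291.3535) = 916.6741

916.6741 units


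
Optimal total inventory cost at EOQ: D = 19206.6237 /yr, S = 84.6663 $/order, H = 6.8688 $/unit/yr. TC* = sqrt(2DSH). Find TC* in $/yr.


2*D*S*H = 22339449.9507
TC* = sqrt(22339449.9507) = 4726.4627

4726.4627 $/yr


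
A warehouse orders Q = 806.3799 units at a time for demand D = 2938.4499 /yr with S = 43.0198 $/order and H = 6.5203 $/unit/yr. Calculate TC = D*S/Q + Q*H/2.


Ordering cost = D*S/Q = 156.7642
Holding cost = Q*H/2 = 2628.9194
TC = 156.7642 + 2628.9194 = 2785.6837

2785.6837 $/yr


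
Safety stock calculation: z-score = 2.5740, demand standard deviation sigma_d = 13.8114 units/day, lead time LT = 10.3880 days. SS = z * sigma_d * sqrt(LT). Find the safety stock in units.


sqrt(LT) = sqrt(10.3880) = 3.2230
SS = 2.5740 * 13.8114 * 3.2230 = 114.5809

114.5809 units


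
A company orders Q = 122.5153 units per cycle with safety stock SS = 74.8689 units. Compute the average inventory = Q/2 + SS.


Q/2 = 61.2576
Avg = 61.2576 + 74.8689 = 136.1266

136.1266 units


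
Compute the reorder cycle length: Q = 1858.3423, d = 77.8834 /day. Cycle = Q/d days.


Cycle = 1858.3423 / 77.8834 = 23.8606

23.8606 days


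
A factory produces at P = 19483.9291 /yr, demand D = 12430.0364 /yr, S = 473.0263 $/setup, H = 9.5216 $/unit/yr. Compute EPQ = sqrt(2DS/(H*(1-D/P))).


1 - D/P = 1 - 0.6380 = 0.3620
H*(1-D/P) = 3.4472
2DS = 11759468.2543
EPQ = sqrt(3411343.4239) = 1846.9822

1846.9822 units


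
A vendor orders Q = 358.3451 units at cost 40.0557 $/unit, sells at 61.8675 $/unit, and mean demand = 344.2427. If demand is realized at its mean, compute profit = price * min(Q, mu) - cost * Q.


Sales at mu = min(358.3451, 344.2427) = 344.2427
Revenue = 61.8675 * 344.2427 = 21297.4352
Total cost = 40.0557 * 358.3451 = 14353.7638
Profit = 21297.4352 - 14353.7638 = 6943.6714

6943.6714 $


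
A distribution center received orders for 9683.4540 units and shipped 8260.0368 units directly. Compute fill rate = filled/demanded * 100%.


FR = 8260.0368 / 9683.4540 * 100 = 85.3005

85.3005%


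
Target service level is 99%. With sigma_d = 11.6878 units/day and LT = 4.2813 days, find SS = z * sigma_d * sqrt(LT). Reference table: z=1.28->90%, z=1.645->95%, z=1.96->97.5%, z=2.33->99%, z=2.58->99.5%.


From the table, SL = 99% corresponds to z = 2.33
sqrt(LT) = sqrt(4.2813) = 2.0691
SS = 2.33 * 11.6878 * 2.0691 = 56.3477

56.3477 units


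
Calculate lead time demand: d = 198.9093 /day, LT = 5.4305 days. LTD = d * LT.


LTD = 198.9093 * 5.4305 = 1080.1770

1080.1770 units


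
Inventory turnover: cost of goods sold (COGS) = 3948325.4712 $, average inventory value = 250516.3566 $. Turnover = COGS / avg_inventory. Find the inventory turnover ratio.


Turnover = 3948325.4712 / 250516.3566 = 15.7607

15.7607


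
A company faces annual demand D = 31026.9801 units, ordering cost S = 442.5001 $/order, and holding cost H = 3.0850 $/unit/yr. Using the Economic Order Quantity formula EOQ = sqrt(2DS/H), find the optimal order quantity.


2*D*S = 2 * 31026.9801 * 442.5001 = 27458883.5939
2*D*S/H = 8900772.6398
EOQ = sqrt(8900772.6398) = 2983.4163

2983.4163 units


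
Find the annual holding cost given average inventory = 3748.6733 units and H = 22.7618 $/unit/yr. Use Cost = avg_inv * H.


Cost = 3748.6733 * 22.7618 = 85326.5519

85326.5519 $/yr


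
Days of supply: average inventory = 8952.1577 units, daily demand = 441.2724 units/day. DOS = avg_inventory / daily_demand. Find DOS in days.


DOS = 8952.1577 / 441.2724 = 20.2871

20.2871 days


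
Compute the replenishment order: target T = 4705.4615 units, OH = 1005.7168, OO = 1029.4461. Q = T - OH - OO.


Inventory position = OH + OO = 1005.7168 + 1029.4461 = 2035.1629
Q = 4705.4615 - 2035.1629 = 2670.2986

2670.2986 units


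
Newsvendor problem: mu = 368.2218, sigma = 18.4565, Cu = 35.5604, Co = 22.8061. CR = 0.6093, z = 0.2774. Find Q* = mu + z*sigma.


CR = Cu/(Cu+Co) = 35.5604/(35.5604+22.8061) = 0.6093
z = 0.2774
Q* = 368.2218 + 0.2774 * 18.4565 = 373.3416

373.3416 units


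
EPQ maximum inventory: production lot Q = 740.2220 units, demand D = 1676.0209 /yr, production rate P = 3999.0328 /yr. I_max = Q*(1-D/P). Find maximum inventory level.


D/P = 0.4191
1 - D/P = 0.5809
I_max = 740.2220 * 0.5809 = 429.9901

429.9901 units


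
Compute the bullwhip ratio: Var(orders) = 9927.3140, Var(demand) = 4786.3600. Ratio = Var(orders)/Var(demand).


BW = 9927.3140 / 4786.3600 = 2.0741

2.0741


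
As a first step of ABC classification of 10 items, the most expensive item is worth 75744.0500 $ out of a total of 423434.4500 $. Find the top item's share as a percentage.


Top item = 75744.0500
Total = 423434.4500
Percentage = 75744.0500 / 423434.4500 * 100 = 17.8880

17.8880%


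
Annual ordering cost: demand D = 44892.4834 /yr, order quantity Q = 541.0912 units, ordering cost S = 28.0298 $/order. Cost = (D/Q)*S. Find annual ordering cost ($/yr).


Number of orders = D/Q = 82.9666
Cost = 82.9666 * 28.0298 = 2325.5365

2325.5365 $/yr


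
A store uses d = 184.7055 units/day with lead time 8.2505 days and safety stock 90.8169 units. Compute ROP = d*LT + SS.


d*LT = 184.7055 * 8.2505 = 1523.9127
ROP = 1523.9127 + 90.8169 = 1614.7296

1614.7296 units


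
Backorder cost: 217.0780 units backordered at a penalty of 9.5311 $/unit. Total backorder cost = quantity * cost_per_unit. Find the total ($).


Total = 217.0780 * 9.5311 = 2068.9921

2068.9921 $


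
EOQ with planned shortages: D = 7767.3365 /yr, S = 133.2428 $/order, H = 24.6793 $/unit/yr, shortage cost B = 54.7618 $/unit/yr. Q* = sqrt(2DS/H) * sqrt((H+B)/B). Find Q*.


sqrt(2DS/H) = 289.6053
sqrt((H+B)/B) = 1.2044
Q* = 289.6053 * 1.2044 = 348.8111

348.8111 units


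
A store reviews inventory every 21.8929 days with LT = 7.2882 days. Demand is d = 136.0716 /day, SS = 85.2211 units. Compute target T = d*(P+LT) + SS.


P + LT = 29.1811
d*(P+LT) = 136.0716 * 29.1811 = 3970.7190
T = 3970.7190 + 85.2211 = 4055.9401

4055.9401 units


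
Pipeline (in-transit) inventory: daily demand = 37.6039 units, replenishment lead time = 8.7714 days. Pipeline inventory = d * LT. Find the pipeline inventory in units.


Pipeline = 37.6039 * 8.7714 = 329.8388

329.8388 units


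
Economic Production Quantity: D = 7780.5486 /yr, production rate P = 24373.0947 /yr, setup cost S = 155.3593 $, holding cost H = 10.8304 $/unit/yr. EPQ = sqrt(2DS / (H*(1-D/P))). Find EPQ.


1 - D/P = 1 - 0.3192 = 0.6808
H*(1-D/P) = 7.3730
2DS = 2417561.1682
EPQ = sqrt(327891.8465) = 572.6184

572.6184 units


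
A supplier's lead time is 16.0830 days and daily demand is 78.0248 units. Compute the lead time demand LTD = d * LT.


LTD = 78.0248 * 16.0830 = 1254.8729

1254.8729 units


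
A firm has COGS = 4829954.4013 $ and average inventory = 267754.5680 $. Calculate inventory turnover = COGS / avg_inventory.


Turnover = 4829954.4013 / 267754.5680 = 18.0387

18.0387


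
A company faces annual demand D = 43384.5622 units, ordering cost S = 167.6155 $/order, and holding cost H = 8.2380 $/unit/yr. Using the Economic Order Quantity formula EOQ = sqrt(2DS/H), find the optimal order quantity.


2*D*S = 2 * 43384.5622 * 167.6155 = 14543850.1709
2*D*S/H = 1765458.8700
EOQ = sqrt(1765458.8700) = 1328.7057

1328.7057 units


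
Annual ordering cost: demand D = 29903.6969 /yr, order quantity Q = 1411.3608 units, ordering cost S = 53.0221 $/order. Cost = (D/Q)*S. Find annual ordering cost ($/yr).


Number of orders = D/Q = 21.1878
Cost = 21.1878 * 53.0221 = 1123.4242

1123.4242 $/yr


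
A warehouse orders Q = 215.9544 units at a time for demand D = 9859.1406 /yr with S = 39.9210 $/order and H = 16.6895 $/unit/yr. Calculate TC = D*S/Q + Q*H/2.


Ordering cost = D*S/Q = 1822.5456
Holding cost = Q*H/2 = 1802.0855
TC = 1822.5456 + 1802.0855 = 3624.6311

3624.6311 $/yr


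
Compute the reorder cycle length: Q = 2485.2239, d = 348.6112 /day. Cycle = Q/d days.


Cycle = 2485.2239 / 348.6112 = 7.1289

7.1289 days


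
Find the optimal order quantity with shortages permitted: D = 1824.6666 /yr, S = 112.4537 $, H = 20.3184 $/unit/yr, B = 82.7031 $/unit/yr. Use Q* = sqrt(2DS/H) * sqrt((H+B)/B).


sqrt(2DS/H) = 142.1179
sqrt((H+B)/B) = 1.1161
Q* = 142.1179 * 1.1161 = 158.6178

158.6178 units


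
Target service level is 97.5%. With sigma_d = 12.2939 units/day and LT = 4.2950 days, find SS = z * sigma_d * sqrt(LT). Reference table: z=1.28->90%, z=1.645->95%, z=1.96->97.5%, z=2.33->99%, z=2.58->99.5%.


From the table, SL = 97.5% corresponds to z = 1.96
sqrt(LT) = sqrt(4.2950) = 2.0724
SS = 1.96 * 12.2939 * 2.0724 = 49.9376

49.9376 units


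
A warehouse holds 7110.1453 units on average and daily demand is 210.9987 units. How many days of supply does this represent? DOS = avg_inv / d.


DOS = 7110.1453 / 210.9987 = 33.6976

33.6976 days


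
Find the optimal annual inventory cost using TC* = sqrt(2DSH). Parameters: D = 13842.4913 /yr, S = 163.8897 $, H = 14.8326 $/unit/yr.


2*D*S*H = 67299711.1356
TC* = sqrt(67299711.1356) = 8203.6401

8203.6401 $/yr


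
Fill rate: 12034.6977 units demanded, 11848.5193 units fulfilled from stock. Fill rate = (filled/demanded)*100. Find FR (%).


FR = 11848.5193 / 12034.6977 * 100 = 98.4530

98.4530%


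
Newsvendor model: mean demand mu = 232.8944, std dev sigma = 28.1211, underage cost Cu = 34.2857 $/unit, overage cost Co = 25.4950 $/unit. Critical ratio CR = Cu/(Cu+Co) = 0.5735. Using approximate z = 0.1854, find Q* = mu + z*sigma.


CR = Cu/(Cu+Co) = 34.2857/(34.2857+25.4950) = 0.5735
z = 0.1854
Q* = 232.8944 + 0.1854 * 28.1211 = 238.1081

238.1081 units


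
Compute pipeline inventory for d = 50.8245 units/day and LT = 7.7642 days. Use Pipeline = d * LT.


Pipeline = 50.8245 * 7.7642 = 394.6116

394.6116 units


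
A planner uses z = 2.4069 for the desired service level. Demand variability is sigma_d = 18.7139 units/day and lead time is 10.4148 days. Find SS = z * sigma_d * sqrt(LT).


sqrt(LT) = sqrt(10.4148) = 3.2272
SS = 2.4069 * 18.7139 * 3.2272 = 145.3610

145.3610 units


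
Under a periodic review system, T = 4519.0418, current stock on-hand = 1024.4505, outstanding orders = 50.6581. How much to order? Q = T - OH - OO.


Inventory position = OH + OO = 1024.4505 + 50.6581 = 1075.1086
Q = 4519.0418 - 1075.1086 = 3443.9332

3443.9332 units


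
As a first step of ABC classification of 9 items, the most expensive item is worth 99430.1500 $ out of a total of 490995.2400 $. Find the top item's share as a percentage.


Top item = 99430.1500
Total = 490995.2400
Percentage = 99430.1500 / 490995.2400 * 100 = 20.2507

20.2507%


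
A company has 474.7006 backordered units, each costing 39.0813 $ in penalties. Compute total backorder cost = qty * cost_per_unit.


Total = 474.7006 * 39.0813 = 18551.9166

18551.9166 $


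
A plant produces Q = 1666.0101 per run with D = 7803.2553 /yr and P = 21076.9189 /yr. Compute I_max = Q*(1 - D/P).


D/P = 0.3702
1 - D/P = 0.6298
I_max = 1666.0101 * 0.6298 = 1049.2073

1049.2073 units


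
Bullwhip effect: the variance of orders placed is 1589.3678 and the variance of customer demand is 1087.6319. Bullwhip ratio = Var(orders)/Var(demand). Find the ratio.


BW = 1589.3678 / 1087.6319 = 1.4613

1.4613


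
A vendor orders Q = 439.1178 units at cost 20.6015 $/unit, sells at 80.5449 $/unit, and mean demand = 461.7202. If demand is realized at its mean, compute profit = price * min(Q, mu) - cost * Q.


Sales at mu = min(439.1178, 461.7202) = 439.1178
Revenue = 80.5449 * 439.1178 = 35368.6993
Total cost = 20.6015 * 439.1178 = 9046.4854
Profit = 35368.6993 - 9046.4854 = 26322.2139

26322.2139 $


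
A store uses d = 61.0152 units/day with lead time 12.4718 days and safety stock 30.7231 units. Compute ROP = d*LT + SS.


d*LT = 61.0152 * 12.4718 = 760.9694
ROP = 760.9694 + 30.7231 = 791.6925

791.6925 units


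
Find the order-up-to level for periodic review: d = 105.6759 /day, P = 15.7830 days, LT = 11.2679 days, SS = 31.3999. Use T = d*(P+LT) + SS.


P + LT = 27.0509
d*(P+LT) = 105.6759 * 27.0509 = 2858.6282
T = 2858.6282 + 31.3999 = 2890.0281

2890.0281 units


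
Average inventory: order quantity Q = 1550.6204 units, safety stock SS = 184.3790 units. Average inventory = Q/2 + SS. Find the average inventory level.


Q/2 = 775.3102
Avg = 775.3102 + 184.3790 = 959.6892

959.6892 units


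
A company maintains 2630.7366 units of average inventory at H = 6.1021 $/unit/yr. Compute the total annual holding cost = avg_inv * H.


Cost = 2630.7366 * 6.1021 = 16053.0178

16053.0178 $/yr


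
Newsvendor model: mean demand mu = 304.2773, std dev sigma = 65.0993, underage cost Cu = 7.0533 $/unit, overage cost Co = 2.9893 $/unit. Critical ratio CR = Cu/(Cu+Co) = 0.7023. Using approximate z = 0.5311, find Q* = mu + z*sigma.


CR = Cu/(Cu+Co) = 7.0533/(7.0533+2.9893) = 0.7023
z = 0.5311
Q* = 304.2773 + 0.5311 * 65.0993 = 338.8515

338.8515 units


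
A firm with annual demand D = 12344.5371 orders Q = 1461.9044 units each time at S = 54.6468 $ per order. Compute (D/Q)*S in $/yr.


Number of orders = D/Q = 8.4441
Cost = 8.4441 * 54.6468 = 461.4457

461.4457 $/yr


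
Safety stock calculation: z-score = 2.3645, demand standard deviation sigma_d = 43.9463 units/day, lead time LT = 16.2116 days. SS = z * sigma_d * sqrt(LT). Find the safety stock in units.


sqrt(LT) = sqrt(16.2116) = 4.0264
SS = 2.3645 * 43.9463 * 4.0264 = 418.3835

418.3835 units


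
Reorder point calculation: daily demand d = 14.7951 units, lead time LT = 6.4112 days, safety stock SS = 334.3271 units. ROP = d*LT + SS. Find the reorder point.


d*LT = 14.7951 * 6.4112 = 94.8543
ROP = 94.8543 + 334.3271 = 429.1814

429.1814 units


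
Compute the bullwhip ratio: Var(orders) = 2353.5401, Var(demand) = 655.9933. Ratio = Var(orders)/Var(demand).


BW = 2353.5401 / 655.9933 = 3.5878

3.5878


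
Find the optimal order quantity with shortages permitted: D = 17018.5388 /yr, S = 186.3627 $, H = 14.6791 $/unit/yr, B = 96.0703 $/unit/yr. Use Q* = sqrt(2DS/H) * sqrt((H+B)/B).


sqrt(2DS/H) = 657.3640
sqrt((H+B)/B) = 1.0737
Q* = 657.3640 * 1.0737 = 705.8006

705.8006 units


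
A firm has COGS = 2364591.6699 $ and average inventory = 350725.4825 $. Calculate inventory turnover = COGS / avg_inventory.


Turnover = 2364591.6699 / 350725.4825 = 6.7420

6.7420


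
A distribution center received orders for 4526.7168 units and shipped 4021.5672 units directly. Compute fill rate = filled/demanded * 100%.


FR = 4021.5672 / 4526.7168 * 100 = 88.8407

88.8407%


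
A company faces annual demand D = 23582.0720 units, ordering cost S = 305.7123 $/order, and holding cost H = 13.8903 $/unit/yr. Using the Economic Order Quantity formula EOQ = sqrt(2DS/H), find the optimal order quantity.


2*D*S = 2 * 23582.0720 * 305.7123 = 14418658.9398
2*D*S/H = 1038037.9790
EOQ = sqrt(1038037.9790) = 1018.8415

1018.8415 units


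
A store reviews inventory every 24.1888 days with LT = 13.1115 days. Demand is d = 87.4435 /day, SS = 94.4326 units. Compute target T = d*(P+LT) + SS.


P + LT = 37.3003
d*(P+LT) = 87.4435 * 37.3003 = 3261.6688
T = 3261.6688 + 94.4326 = 3356.1014

3356.1014 units


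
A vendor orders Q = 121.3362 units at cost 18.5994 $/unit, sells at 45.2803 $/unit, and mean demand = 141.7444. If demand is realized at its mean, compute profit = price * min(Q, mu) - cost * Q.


Sales at mu = min(121.3362, 141.7444) = 121.3362
Revenue = 45.2803 * 121.3362 = 5494.1395
Total cost = 18.5994 * 121.3362 = 2256.7805
Profit = 5494.1395 - 2256.7805 = 3237.3590

3237.3590 $


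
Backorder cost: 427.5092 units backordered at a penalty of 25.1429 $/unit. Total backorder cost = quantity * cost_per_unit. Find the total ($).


Total = 427.5092 * 25.1429 = 10748.8211

10748.8211 $


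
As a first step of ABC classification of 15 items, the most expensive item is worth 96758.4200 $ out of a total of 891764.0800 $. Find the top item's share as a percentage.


Top item = 96758.4200
Total = 891764.0800
Percentage = 96758.4200 / 891764.0800 * 100 = 10.8502

10.8502%


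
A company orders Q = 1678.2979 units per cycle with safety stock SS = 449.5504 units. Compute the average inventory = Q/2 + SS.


Q/2 = 839.1490
Avg = 839.1490 + 449.5504 = 1288.6994

1288.6994 units


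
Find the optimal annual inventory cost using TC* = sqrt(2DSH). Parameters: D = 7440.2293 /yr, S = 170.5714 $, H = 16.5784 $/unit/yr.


2*D*S*H = 42078974.1882
TC* = sqrt(42078974.1882) = 6486.8308

6486.8308 $/yr


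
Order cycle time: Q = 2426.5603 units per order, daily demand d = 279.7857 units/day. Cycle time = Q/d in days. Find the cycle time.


Cycle = 2426.5603 / 279.7857 = 8.6729

8.6729 days


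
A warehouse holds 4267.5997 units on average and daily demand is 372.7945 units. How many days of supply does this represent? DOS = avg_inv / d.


DOS = 4267.5997 / 372.7945 = 11.4476

11.4476 days


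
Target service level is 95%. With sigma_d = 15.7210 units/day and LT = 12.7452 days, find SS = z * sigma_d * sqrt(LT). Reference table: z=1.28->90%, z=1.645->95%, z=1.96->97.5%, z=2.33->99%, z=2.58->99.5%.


From the table, SL = 95% corresponds to z = 1.645
sqrt(LT) = sqrt(12.7452) = 3.5700
SS = 1.645 * 15.7210 * 3.5700 = 92.3250

92.3250 units


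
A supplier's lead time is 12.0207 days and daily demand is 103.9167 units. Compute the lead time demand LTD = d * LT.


LTD = 103.9167 * 12.0207 = 1249.1515

1249.1515 units


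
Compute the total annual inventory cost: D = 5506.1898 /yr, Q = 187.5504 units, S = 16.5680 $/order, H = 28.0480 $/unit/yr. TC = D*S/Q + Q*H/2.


Ordering cost = D*S/Q = 486.4109
Holding cost = Q*H/2 = 2630.2068
TC = 486.4109 + 2630.2068 = 3116.6177

3116.6177 $/yr


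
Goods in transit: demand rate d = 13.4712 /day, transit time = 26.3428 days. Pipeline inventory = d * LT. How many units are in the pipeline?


Pipeline = 13.4712 * 26.3428 = 354.8691

354.8691 units


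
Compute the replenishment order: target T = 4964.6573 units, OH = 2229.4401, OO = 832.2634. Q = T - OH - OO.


Inventory position = OH + OO = 2229.4401 + 832.2634 = 3061.7035
Q = 4964.6573 - 3061.7035 = 1902.9538

1902.9538 units


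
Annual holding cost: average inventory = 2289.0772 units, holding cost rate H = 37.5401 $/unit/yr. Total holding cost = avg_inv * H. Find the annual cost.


Cost = 2289.0772 * 37.5401 = 85932.1870

85932.1870 $/yr


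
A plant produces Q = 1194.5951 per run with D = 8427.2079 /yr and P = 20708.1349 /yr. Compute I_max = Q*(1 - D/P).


D/P = 0.4070
1 - D/P = 0.5930
I_max = 1194.5951 * 0.5930 = 708.4528

708.4528 units


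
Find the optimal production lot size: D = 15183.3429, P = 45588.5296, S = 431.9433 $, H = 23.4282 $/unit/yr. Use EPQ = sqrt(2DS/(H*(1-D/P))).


1 - D/P = 1 - 0.3331 = 0.6669
H*(1-D/P) = 15.6254
2DS = 13116686.4745
EPQ = sqrt(839446.6983) = 916.2132

916.2132 units


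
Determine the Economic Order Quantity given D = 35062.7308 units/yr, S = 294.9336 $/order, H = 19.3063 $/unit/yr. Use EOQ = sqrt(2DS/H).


2*D*S = 2 * 35062.7308 * 294.9336 = 20682354.8413
2*D*S/H = 1071274.9124
EOQ = sqrt(1071274.9124) = 1035.0241

1035.0241 units


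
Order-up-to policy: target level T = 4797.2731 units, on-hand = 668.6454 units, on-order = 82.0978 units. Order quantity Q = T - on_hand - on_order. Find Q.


Inventory position = OH + OO = 668.6454 + 82.0978 = 750.7432
Q = 4797.2731 - 750.7432 = 4046.5299

4046.5299 units


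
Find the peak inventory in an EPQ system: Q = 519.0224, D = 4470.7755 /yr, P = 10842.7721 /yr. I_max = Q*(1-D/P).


D/P = 0.4123
1 - D/P = 0.5877
I_max = 519.0224 * 0.5877 = 305.0151

305.0151 units


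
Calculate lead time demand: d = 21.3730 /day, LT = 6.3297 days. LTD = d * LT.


LTD = 21.3730 * 6.3297 = 135.2847

135.2847 units


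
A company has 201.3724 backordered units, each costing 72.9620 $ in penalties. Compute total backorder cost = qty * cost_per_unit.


Total = 201.3724 * 72.9620 = 14692.5330

14692.5330 $


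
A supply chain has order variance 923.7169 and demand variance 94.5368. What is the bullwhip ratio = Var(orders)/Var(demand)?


BW = 923.7169 / 94.5368 = 9.7710

9.7710


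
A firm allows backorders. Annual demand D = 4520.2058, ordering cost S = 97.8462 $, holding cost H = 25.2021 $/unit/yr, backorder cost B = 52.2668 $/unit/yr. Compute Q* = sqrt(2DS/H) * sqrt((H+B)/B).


sqrt(2DS/H) = 187.3474
sqrt((H+B)/B) = 1.2174
Q* = 187.3474 * 1.2174 = 228.0859

228.0859 units


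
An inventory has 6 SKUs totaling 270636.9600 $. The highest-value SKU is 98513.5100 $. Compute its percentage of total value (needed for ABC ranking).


Top item = 98513.5100
Total = 270636.9600
Percentage = 98513.5100 / 270636.9600 * 100 = 36.4006

36.4006%


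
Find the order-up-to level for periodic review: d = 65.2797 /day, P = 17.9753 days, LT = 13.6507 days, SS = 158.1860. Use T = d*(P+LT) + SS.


P + LT = 31.6260
d*(P+LT) = 65.2797 * 31.6260 = 2064.5358
T = 2064.5358 + 158.1860 = 2222.7218

2222.7218 units


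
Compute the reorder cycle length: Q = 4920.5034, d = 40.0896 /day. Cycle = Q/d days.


Cycle = 4920.5034 / 40.0896 = 122.7377

122.7377 days


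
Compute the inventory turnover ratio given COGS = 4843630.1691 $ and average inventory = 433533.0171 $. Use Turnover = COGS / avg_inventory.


Turnover = 4843630.1691 / 433533.0171 = 11.1725

11.1725


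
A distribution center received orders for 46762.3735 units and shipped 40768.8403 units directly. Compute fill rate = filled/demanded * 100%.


FR = 40768.8403 / 46762.3735 * 100 = 87.1830

87.1830%


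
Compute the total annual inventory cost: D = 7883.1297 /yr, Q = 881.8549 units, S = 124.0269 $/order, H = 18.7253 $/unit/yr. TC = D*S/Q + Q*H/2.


Ordering cost = D*S/Q = 1108.7086
Holding cost = Q*H/2 = 8256.4988
TC = 1108.7086 + 8256.4988 = 9365.2074

9365.2074 $/yr


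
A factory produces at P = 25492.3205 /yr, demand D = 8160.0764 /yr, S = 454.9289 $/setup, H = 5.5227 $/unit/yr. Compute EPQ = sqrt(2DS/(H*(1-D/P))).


1 - D/P = 1 - 0.3201 = 0.6799
H*(1-D/P) = 3.7549
2DS = 7424509.1611
EPQ = sqrt(1977292.2683) = 1406.1622

1406.1622 units


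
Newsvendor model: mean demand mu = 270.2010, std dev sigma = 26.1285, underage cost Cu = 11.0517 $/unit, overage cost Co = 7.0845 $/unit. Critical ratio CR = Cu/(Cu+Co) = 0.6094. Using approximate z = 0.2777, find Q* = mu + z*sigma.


CR = Cu/(Cu+Co) = 11.0517/(11.0517+7.0845) = 0.6094
z = 0.2777
Q* = 270.2010 + 0.2777 * 26.1285 = 277.4569

277.4569 units


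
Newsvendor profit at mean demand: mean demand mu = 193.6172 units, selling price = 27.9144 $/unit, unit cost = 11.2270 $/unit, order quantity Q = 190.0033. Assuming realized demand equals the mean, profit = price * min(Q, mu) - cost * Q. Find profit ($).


Sales at mu = min(190.0033, 193.6172) = 190.0033
Revenue = 27.9144 * 190.0033 = 5303.8281
Total cost = 11.2270 * 190.0033 = 2133.1670
Profit = 5303.8281 - 2133.1670 = 3170.6611

3170.6611 $


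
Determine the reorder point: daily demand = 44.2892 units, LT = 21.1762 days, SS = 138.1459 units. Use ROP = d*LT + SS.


d*LT = 44.2892 * 21.1762 = 937.8770
ROP = 937.8770 + 138.1459 = 1076.0229

1076.0229 units


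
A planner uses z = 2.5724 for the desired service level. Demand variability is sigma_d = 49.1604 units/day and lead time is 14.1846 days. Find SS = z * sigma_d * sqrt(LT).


sqrt(LT) = sqrt(14.1846) = 3.7662
SS = 2.5724 * 49.1604 * 3.7662 = 476.2801

476.2801 units


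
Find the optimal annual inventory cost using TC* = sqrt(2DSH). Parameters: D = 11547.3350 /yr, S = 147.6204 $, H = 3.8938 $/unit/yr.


2*D*S*H = 13274915.9353
TC* = sqrt(13274915.9353) = 3643.4758

3643.4758 $/yr


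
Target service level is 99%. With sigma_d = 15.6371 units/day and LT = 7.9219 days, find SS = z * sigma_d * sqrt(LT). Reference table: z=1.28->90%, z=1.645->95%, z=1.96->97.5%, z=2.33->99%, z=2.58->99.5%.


From the table, SL = 99% corresponds to z = 2.33
sqrt(LT) = sqrt(7.9219) = 2.8146
SS = 2.33 * 15.6371 * 2.8146 = 102.5479

102.5479 units


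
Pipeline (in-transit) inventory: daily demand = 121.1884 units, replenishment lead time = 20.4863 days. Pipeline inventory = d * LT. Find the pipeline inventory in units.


Pipeline = 121.1884 * 20.4863 = 2482.7019

2482.7019 units


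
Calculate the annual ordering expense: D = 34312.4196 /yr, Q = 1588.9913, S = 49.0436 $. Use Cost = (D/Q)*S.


Number of orders = D/Q = 21.5938
Cost = 21.5938 * 49.0436 = 1059.0395

1059.0395 $/yr


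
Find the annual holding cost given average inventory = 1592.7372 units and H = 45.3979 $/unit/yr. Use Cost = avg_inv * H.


Cost = 1592.7372 * 45.3979 = 72306.9241

72306.9241 $/yr


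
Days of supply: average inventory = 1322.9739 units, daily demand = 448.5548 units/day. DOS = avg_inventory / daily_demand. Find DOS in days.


DOS = 1322.9739 / 448.5548 = 2.9494

2.9494 days


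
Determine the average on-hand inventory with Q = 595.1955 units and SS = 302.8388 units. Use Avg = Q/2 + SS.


Q/2 = 297.5978
Avg = 297.5978 + 302.8388 = 600.4366

600.4366 units


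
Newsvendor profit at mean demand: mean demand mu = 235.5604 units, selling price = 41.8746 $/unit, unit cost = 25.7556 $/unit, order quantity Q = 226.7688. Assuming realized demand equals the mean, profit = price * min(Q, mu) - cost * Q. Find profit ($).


Sales at mu = min(226.7688, 235.5604) = 226.7688
Revenue = 41.8746 * 226.7688 = 9495.8528
Total cost = 25.7556 * 226.7688 = 5840.5665
Profit = 9495.8528 - 5840.5665 = 3655.2863

3655.2863 $


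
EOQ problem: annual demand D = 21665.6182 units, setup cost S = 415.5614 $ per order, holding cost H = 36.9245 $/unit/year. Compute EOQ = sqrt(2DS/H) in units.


2*D*S = 2 * 21665.6182 * 415.5614 = 18006789.2621
2*D*S/H = 487665.0804
EOQ = sqrt(487665.0804) = 698.3302

698.3302 units


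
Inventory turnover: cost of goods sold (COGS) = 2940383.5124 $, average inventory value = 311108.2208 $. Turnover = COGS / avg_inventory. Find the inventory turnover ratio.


Turnover = 2940383.5124 / 311108.2208 = 9.4513

9.4513


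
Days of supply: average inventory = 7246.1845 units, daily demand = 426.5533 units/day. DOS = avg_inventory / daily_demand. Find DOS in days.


DOS = 7246.1845 / 426.5533 = 16.9878

16.9878 days


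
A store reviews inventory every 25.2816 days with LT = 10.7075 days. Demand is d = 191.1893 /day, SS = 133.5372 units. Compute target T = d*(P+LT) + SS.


P + LT = 35.9891
d*(P+LT) = 191.1893 * 35.9891 = 6880.7308
T = 6880.7308 + 133.5372 = 7014.2680

7014.2680 units


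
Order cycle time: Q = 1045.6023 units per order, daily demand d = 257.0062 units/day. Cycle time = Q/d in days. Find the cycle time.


Cycle = 1045.6023 / 257.0062 = 4.0684

4.0684 days


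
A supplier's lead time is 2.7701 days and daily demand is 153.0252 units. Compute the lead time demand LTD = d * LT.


LTD = 153.0252 * 2.7701 = 423.8951

423.8951 units


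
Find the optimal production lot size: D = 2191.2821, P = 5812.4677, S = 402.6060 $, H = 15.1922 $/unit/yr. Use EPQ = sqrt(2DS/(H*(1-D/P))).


1 - D/P = 1 - 0.3770 = 0.6230
H*(1-D/P) = 9.4648
2DS = 1764446.6423
EPQ = sqrt(186422.1998) = 431.7664

431.7664 units


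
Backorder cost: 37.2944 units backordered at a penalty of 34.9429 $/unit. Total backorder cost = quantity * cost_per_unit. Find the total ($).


Total = 37.2944 * 34.9429 = 1303.1745

1303.1745 $


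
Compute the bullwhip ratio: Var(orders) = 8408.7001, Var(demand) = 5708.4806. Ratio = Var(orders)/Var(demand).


BW = 8408.7001 / 5708.4806 = 1.4730

1.4730


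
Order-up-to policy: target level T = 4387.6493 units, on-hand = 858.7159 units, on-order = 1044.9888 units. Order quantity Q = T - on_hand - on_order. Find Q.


Inventory position = OH + OO = 858.7159 + 1044.9888 = 1903.7047
Q = 4387.6493 - 1903.7047 = 2483.9446

2483.9446 units


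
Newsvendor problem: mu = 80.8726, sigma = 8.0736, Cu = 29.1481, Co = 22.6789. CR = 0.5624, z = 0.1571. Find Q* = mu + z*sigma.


CR = Cu/(Cu+Co) = 29.1481/(29.1481+22.6789) = 0.5624
z = 0.1571
Q* = 80.8726 + 0.1571 * 8.0736 = 82.1410

82.1410 units


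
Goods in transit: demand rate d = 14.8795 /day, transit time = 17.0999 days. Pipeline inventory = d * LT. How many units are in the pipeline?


Pipeline = 14.8795 * 17.0999 = 254.4380

254.4380 units


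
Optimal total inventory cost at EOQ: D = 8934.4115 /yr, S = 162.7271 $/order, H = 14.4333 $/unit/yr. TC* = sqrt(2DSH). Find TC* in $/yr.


2*D*S*H = 41968308.9599
TC* = sqrt(41968308.9599) = 6478.2952

6478.2952 $/yr


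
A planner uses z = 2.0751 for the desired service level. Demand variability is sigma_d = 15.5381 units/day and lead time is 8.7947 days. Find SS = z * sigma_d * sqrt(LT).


sqrt(LT) = sqrt(8.7947) = 2.9656
SS = 2.0751 * 15.5381 * 2.9656 = 95.6197

95.6197 units


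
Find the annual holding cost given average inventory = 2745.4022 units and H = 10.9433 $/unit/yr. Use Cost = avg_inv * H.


Cost = 2745.4022 * 10.9433 = 30043.7599

30043.7599 $/yr


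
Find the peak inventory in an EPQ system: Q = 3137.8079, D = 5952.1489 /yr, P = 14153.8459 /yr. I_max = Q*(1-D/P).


D/P = 0.4205
1 - D/P = 0.5795
I_max = 3137.8079 * 0.5795 = 1818.2584

1818.2584 units


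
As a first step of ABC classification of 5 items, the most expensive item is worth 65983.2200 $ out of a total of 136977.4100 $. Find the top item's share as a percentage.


Top item = 65983.2200
Total = 136977.4100
Percentage = 65983.2200 / 136977.4100 * 100 = 48.1709

48.1709%


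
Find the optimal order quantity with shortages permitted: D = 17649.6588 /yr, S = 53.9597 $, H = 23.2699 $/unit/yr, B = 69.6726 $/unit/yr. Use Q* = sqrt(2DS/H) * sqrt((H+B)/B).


sqrt(2DS/H) = 286.1018
sqrt((H+B)/B) = 1.1550
Q* = 286.1018 * 1.1550 = 330.4432

330.4432 units


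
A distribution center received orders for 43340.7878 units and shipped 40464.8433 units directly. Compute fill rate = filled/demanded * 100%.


FR = 40464.8433 / 43340.7878 * 100 = 93.3643

93.3643%


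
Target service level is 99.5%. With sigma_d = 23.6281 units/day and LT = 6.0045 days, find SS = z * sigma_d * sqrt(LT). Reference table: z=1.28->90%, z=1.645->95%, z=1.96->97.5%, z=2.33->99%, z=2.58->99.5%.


From the table, SL = 99.5% corresponds to z = 2.58
sqrt(LT) = sqrt(6.0045) = 2.4504
SS = 2.58 * 23.6281 * 2.4504 = 149.3781

149.3781 units


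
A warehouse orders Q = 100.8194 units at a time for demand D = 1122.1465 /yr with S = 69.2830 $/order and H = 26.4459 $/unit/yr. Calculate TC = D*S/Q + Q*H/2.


Ordering cost = D*S/Q = 771.1381
Holding cost = Q*H/2 = 1333.1299
TC = 771.1381 + 1333.1299 = 2104.2679

2104.2679 $/yr


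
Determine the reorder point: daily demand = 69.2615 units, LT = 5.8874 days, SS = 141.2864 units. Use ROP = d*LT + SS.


d*LT = 69.2615 * 5.8874 = 407.7702
ROP = 407.7702 + 141.2864 = 549.0566

549.0566 units


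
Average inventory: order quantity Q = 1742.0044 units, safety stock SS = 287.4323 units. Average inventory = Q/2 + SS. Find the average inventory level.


Q/2 = 871.0022
Avg = 871.0022 + 287.4323 = 1158.4345

1158.4345 units


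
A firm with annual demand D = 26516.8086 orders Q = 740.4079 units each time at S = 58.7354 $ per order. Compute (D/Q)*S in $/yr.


Number of orders = D/Q = 35.8138
Cost = 35.8138 * 58.7354 = 2103.5369

2103.5369 $/yr


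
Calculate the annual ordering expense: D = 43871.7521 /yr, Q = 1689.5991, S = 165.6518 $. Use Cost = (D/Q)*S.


Number of orders = D/Q = 25.9658
Cost = 25.9658 * 165.6518 = 4301.2776

4301.2776 $/yr


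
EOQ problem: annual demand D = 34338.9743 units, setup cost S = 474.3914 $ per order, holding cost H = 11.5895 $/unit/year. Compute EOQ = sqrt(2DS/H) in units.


2*D*S = 2 * 34338.9743 * 474.3914 = 32580228.1855
2*D*S/H = 2811184.9679
EOQ = sqrt(2811184.9679) = 1676.6589

1676.6589 units


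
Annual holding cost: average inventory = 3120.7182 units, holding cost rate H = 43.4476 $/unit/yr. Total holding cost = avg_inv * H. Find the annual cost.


Cost = 3120.7182 * 43.4476 = 135587.7161

135587.7161 $/yr


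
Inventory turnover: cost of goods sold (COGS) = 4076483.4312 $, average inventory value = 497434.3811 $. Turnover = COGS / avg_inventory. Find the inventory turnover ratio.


Turnover = 4076483.4312 / 497434.3811 = 8.1950

8.1950


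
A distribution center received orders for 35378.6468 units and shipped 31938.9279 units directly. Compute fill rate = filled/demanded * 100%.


FR = 31938.9279 / 35378.6468 * 100 = 90.2774

90.2774%


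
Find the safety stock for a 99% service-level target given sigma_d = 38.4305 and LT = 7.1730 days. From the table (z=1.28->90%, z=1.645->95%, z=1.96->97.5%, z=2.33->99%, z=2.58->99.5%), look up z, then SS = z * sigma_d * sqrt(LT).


From the table, SL = 99% corresponds to z = 2.33
sqrt(LT) = sqrt(7.1730) = 2.6782
SS = 2.33 * 38.4305 * 2.6782 = 239.8183

239.8183 units


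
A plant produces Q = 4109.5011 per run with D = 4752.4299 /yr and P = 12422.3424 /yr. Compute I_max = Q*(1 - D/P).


D/P = 0.3826
1 - D/P = 0.6174
I_max = 4109.5011 * 0.6174 = 2537.3245

2537.3245 units


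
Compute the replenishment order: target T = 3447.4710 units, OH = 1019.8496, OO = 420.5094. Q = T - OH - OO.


Inventory position = OH + OO = 1019.8496 + 420.5094 = 1440.3590
Q = 3447.4710 - 1440.3590 = 2007.1120

2007.1120 units


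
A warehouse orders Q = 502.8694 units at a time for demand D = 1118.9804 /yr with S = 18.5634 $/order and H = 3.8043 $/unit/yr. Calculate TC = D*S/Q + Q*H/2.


Ordering cost = D*S/Q = 41.3071
Holding cost = Q*H/2 = 956.5330
TC = 41.3071 + 956.5330 = 997.8401

997.8401 $/yr


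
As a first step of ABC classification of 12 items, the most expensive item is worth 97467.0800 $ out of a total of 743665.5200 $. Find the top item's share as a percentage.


Top item = 97467.0800
Total = 743665.5200
Percentage = 97467.0800 / 743665.5200 * 100 = 13.1063

13.1063%


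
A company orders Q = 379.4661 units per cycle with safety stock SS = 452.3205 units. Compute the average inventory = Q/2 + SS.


Q/2 = 189.7330
Avg = 189.7330 + 452.3205 = 642.0535

642.0535 units
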